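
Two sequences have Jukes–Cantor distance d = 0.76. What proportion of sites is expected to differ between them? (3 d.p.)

p = (3/4)(1 − e^(−4d/3)) = 0.75 × (1 − e^(-1.013333)) = 0.75 × (1 − 0.363007) = 0.477745.

0.478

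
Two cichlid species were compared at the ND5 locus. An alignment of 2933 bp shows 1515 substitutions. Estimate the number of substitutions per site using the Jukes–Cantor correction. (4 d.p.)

p = 1515/2933 ≈ 0.516536.
d = −(3/4) ln(1 − 4p/3) = −0.75 ln(1 − 0.688715) = −0.75 ln(0.311285)
  = −0.75 × (-1.167046) = 0.875285 substitutions/site.

0.8753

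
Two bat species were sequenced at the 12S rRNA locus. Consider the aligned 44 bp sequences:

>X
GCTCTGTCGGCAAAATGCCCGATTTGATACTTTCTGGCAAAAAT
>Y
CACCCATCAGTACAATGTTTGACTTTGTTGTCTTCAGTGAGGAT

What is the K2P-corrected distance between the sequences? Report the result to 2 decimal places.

1.63

Of 44 sites, 18 differences are transitions and 6 are transversions, so P = 18/44 ≈ 0.409091 and Q = 6/44 ≈ 0.136364.
Under the Kimura two-parameter model, d = −½ ln(1 − 2P − Q) − ¼ ln(1 − 2Q).
1 − 2P − Q = 0.045454, giving −½ ln(0.045454) = 1.545527.
1 − 2Q = 0.727272, giving −¼ ln(0.727272) = 0.079614.
d = 1.545527 + 0.079614 = 1.625141.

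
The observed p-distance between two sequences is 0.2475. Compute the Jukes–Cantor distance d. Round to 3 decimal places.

0.300

d = −(3/4) ln(1 − 4p/3) = −0.75 ln(1 − 0.33) = −0.75 ln(0.67)
  = −0.75 × (-0.400478) = 0.300359 substitutions/site.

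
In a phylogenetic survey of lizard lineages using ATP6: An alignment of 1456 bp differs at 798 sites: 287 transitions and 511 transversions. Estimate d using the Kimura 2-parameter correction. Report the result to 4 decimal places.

0.9862

P = 287/1456 ≈ 0.197115 and Q = 511/1456 ≈ 0.350962.
Under the Kimura two-parameter model, d = −½ ln(1 − 2P − Q) − ¼ ln(1 − 2Q).
1 − 2P − Q = 0.254808, giving −½ ln(0.254808) = 0.683622.
1 − 2Q = 0.298076, giving −¼ ln(0.298076) = 0.302602.
d = 0.683622 + 0.302602 = 0.986224.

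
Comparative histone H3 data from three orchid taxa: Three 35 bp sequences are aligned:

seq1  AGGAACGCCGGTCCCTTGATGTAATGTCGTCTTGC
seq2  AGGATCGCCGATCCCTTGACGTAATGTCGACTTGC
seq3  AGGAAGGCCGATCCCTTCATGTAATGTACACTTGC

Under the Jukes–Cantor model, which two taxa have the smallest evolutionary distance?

seq1 and seq2

seq1–seq2: 4/35 differ, p = 0.114, d = 0.124.
seq1–seq3: 6/35 differ, p = 0.171, d = 0.195.
seq2–seq3: 6/35 differ, p = 0.171, d = 0.195.
The smallest distance is between seq1 and seq2.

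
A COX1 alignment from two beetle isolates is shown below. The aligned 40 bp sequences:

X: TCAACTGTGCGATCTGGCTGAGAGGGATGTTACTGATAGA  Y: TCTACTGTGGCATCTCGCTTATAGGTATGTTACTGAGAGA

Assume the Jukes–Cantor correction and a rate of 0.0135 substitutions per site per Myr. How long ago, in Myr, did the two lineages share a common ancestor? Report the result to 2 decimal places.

8.62

The sequences differ at 8 of 40 sites (3, 10, 11, 16, 20, 22, 26, 37), so p = 8/40 = 0.2.
d = −(3/4) ln(1 − 4p/3) = −0.75 ln(1 − 0.266667) = −0.75 ln(0.733333)
  = −0.75 × (-0.310155) = 0.232616 substitutions/site.
Under a molecular clock d = 2μt, so t = d/(2μ) = 0.232616 / (2 × 0.0135) = 8.62 Myr.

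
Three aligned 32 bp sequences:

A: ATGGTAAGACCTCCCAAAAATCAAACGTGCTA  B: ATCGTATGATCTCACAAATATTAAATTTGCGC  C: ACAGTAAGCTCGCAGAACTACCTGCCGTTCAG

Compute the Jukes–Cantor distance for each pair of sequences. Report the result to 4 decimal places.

A–B: 10/32 sites differ → p = 0.3125, d = −0.75 ln(1 − 0.416667) = 0.404248 ≈ 0.4042.
A–C: 16/32 sites differ → p = 0.5, d = −0.75 ln(1 − 0.666667) = 0.823960 ≈ 0.8240.
B–C: 17/32 sites differ → p = 0.53125, d = −0.75 ln(1 − 0.708333) = 0.924107 ≈ 0.9241.

d(A,B) = 0.4042, d(A,C) = 0.8240, d(B,C) = 0.9241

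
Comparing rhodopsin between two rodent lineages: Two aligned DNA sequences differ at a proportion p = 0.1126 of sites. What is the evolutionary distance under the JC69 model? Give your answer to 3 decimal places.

d = −(3/4) ln(1 − 4p/3) = −0.75 ln(1 − 0.150133) = −0.75 ln(0.849867)
  = −0.75 × (-0.162675) = 0.122006 substitutions/site.

0.122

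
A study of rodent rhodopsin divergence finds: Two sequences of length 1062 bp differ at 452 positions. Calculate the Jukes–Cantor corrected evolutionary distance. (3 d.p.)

0.629

p = 452/1062 ≈ 0.425612.
d = −(3/4) ln(1 − 4p/3) = −0.75 ln(1 − 0.567483) = −0.75 ln(0.432517)
  = −0.75 × (-0.838134) = 0.628601 substitutions/site.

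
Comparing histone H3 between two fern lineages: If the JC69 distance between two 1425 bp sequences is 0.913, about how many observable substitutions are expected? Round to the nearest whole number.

752

Invert JC69: p = (3/4)(1 − e^(−4d/3)) = 0.75 × (1 − e^(-1.217333)) = 0.75 × (1 − 0.296019) = 0.527986.
Expected differing sites = pL ≈ 0.527986 × 1425 = 752.38005 ≈ 752.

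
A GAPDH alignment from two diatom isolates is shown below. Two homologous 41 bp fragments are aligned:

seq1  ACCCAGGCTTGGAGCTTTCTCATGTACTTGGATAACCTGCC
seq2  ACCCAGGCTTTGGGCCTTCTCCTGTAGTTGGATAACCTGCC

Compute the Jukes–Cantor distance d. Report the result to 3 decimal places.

The sequences differ at 5 of 41 sites (11, 13, 16, 22, 27), so p = 5/41 ≈ 0.121951.
d = −(3/4) ln(1 − 4p/3) = −0.75 ln(1 − 0.162601) = −0.75 ln(0.837399)
  = −0.75 × (-0.177455) = 0.133091 substitutions/site.

0.133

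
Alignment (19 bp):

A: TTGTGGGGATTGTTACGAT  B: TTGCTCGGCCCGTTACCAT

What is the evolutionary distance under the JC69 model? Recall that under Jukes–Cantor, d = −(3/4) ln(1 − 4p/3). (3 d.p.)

0.507

The sequences differ at 7 of 19 sites (4, 5, 6, 9, 10, 11, 17), so p = 7/19 ≈ 0.368421.
d = −(3/4) ln(1 − 4p/3) = −0.75 ln(1 − 0.491228) = −0.75 ln(0.508772)
  = −0.75 × (-0.675755) = 0.506816 substitutions/site.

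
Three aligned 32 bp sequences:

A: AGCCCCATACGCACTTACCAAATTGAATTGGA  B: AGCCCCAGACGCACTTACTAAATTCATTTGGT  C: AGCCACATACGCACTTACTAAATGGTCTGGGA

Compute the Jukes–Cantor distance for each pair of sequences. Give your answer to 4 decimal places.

A–B: 5/32 sites differ → p = 0.15625, d = −0.75 ln(1 − 0.208333) = 0.175211 ≈ 0.1752.
A–C: 6/32 sites differ → p = 0.1875, d = −0.75 ln(1 − 0.25) = 0.215762 ≈ 0.2158.
B–C: 8/32 sites differ → p = 0.25, d = −0.75 ln(1 − 0.333333) = 0.304098 ≈ 0.3041.

d(A,B) = 0.1752, d(A,C) = 0.2158, d(B,C) = 0.3041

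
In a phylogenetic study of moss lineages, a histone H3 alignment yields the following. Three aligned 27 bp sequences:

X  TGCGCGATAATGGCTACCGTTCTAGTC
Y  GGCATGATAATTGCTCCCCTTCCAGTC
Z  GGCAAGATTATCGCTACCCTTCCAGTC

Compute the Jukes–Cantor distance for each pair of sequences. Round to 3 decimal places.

d(X,Y) = 0.318, d(X,Z) = 0.318, d(Y,Z) = 0.165

X–Y: 7/27 sites differ → p ≈ 0.259259, d = −0.75 ln(1 − 0.345679) = 0.318118 ≈ 0.318.
X–Z: 7/27 sites differ → p ≈ 0.259259, d = −0.75 ln(1 − 0.345679) = 0.318118 ≈ 0.318.
Y–Z: 4/27 sites differ → p ≈ 0.148148, d = −0.75 ln(1 − 0.197531) = 0.165047 ≈ 0.165.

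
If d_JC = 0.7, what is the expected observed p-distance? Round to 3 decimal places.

0.455

p = (3/4)(1 − e^(−4d/3)) = 0.75 × (1 − e^(-0.933333)) = 0.75 × (1 − 0.393241) = 0.455069.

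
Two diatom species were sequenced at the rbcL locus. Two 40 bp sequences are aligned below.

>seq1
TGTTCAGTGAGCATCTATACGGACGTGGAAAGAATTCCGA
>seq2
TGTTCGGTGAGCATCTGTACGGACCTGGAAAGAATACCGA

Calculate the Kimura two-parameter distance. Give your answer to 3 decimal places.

0.108

Of 40 sites, 2 differences are transitions and 2 are transversions, so P = 2/40 = 0.05 and Q = 2/40 = 0.05.
Under the Kimura two-parameter model, d = −½ ln(1 − 2P − Q) − ¼ ln(1 − 2Q).
1 − 2P − Q = 0.85, giving −½ ln(0.85) = 0.081259.
1 − 2Q = 0.9, giving −¼ ln(0.9) = 0.026340.
d = 0.081259 + 0.026340 = 0.107599.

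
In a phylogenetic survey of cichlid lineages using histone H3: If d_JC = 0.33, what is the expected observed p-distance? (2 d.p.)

0.27

p = (3/4)(1 − e^(−4d/3)) = 0.75 × (1 − e^(-0.44)) = 0.75 × (1 − 0.644036) = 0.266973.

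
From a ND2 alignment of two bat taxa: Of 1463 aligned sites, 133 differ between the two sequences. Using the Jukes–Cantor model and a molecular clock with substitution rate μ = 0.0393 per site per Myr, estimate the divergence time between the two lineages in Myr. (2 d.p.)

1.23

p = 133/1463 ≈ 0.090909.
d = −(3/4) ln(1 − 4p/3) = −0.75 ln(1 − 0.121212) = −0.75 ln(0.878788)
  = −0.75 × (-0.129212) = 0.096909 substitutions/site.
Under a molecular clock d = 2μt, so t = d/(2μ) = 0.096909 / (2 × 0.0393) = 1.23 Myr.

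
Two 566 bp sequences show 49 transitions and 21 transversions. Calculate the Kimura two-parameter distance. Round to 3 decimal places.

0.137

P = 49/566 ≈ 0.086572 and Q = 21/566 ≈ 0.037102.
Under the Kimura two-parameter model, d = −½ ln(1 − 2P − Q) − ¼ ln(1 − 2Q).
1 − 2P − Q = 0.789754, giving −½ ln(0.789754) = 0.118017.
1 − 2Q = 0.925796, giving −¼ ln(0.925796) = 0.019275.
d = 0.118017 + 0.019275 = 0.137292.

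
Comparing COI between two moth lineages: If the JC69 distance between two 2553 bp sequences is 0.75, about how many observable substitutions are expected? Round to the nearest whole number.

1210

Invert JC69: p = (3/4)(1 − e^(−4d/3)) = 0.75 × (1 − e^(-1)) = 0.75 × (1 − 0.367879) = 0.474091.
Expected differing sites = pL ≈ 0.474091 × 2553 = 1210.354323 ≈ 1210.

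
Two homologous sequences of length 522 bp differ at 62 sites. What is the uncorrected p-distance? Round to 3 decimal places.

0.119

p = 62/522 = 0.118773… ≈ 0.119 (to 3 d.p.).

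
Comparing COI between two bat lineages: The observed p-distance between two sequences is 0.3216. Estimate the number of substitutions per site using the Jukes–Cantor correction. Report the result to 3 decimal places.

0.420

d = −(3/4) ln(1 − 4p/3) = −0.75 ln(1 − 0.4288) = −0.75 ln(0.5712)
  = −0.75 × (-0.560016) = 0.420012 substitutions/site.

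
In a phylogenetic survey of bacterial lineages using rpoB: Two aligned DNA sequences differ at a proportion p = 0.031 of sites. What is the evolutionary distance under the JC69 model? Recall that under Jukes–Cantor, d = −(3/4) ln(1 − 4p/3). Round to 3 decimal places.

d = −(3/4) ln(1 − 4p/3) = −0.75 ln(1 − 0.041333) = −0.75 ln(0.958667)
  = −0.75 × (-0.042212) = 0.031659 substitutions/site.

0.032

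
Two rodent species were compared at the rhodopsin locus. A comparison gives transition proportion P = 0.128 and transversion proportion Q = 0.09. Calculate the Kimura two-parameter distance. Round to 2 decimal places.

0.26

Under the Kimura two-parameter model, d = −½ ln(1 − 2P − Q) − ¼ ln(1 − 2Q).
1 − 2P − Q = 0.654, giving −½ ln(0.654) = 0.212324.
1 − 2Q = 0.82, giving −¼ ln(0.82) = 0.049613.
d = 0.212324 + 0.049613 = 0.261937.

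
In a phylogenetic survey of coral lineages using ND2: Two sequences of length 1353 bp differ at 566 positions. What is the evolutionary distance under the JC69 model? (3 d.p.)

0.612

p = 566/1353 ≈ 0.41833.
d = −(3/4) ln(1 − 4p/3) = −0.75 ln(1 − 0.557773) = −0.75 ln(0.442227)
  = −0.75 × (-0.815932) = 0.611949 substitutions/site.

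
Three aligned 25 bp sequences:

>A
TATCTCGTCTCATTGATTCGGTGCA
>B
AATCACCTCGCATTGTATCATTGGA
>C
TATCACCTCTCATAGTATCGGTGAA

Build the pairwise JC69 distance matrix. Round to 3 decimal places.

d(A,B) = 0.490, d(A,C) = 0.289, d(B,C) = 0.289

A–B: 9/25 sites differ → p = 0.36, d = −0.75 ln(1 − 0.48) = 0.490445 ≈ 0.490.
A–C: 6/25 sites differ → p = 0.24, d = −0.75 ln(1 − 0.32) = 0.289247 ≈ 0.289.
B–C: 6/25 sites differ → p = 0.24, d = −0.75 ln(1 − 0.32) = 0.289247 ≈ 0.289.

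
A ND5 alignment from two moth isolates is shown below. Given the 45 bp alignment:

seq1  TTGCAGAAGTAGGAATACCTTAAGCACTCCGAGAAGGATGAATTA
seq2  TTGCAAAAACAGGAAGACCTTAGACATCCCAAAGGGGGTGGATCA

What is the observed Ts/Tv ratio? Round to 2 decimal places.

Transitions are A↔G and C↔T; transversions are all other mismatches.
Transitions: 14. Transversions: 1.
R = 14/1 = 14.00.

14.00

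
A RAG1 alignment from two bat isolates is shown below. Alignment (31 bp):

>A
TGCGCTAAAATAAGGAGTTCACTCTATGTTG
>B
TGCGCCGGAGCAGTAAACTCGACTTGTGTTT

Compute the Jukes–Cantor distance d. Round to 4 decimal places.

The sequences differ at 16 of 31 sites, so p = 16/31 ≈ 0.516129.
d = −(3/4) ln(1 − 4p/3) = −0.75 ln(1 − 0.688172) = −0.75 ln(0.311828)
  = −0.75 × (-1.165304) = 0.873978 substitutions/site.

0.8740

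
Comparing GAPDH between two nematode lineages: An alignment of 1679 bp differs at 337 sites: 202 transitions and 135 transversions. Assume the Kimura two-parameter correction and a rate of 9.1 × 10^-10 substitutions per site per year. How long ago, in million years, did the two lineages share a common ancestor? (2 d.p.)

130.45

P = 202/1679 ≈ 0.12031 and Q = 135/1679 ≈ 0.080405.
Under the Kimura two-parameter model, d = −½ ln(1 − 2P − Q) − ¼ ln(1 − 2Q).
1 − 2P − Q = 0.678975, giving −½ ln(0.678975) = 0.193585.
1 − 2Q = 0.83919, giving −¼ ln(0.83919) = 0.043830.
d = 0.193585 + 0.043830 = 0.237415.
Under a molecular clock d = 2μt, so t = d/(2μ) = 0.237415 / (2 × 9.1 × 10^-10) = 130.45 million years.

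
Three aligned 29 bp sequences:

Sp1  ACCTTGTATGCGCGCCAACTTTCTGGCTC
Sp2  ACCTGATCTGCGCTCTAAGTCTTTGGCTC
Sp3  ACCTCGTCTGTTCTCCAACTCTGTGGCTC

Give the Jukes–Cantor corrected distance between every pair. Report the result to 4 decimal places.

Sp1–Sp2: 8/29 sites differ → p ≈ 0.275862, d = −0.75 ln(1 − 0.367816) = 0.343931 ≈ 0.3439.
Sp1–Sp3: 7/29 sites differ → p ≈ 0.241379, d = −0.75 ln(1 − 0.321839) = 0.291278 ≈ 0.2913.
Sp2–Sp3: 7/29 sites differ → p ≈ 0.241379, d = −0.75 ln(1 − 0.321839) = 0.291278 ≈ 0.2913.

d(Sp1,Sp2) = 0.3439, d(Sp1,Sp3) = 0.2913, d(Sp2,Sp3) = 0.2913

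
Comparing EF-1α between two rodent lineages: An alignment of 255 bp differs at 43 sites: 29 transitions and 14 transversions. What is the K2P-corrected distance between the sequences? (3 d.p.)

0.195

P = 29/255 ≈ 0.113725 and Q = 14/255 ≈ 0.054902.
Under the Kimura two-parameter model, d = −½ ln(1 − 2P − Q) − ¼ ln(1 − 2Q).
1 − 2P − Q = 0.717648, giving −½ ln(0.717648) = 0.165888.
1 − 2Q = 0.890196, giving −¼ ln(0.890196) = 0.029078.
d = 0.165888 + 0.029078 = 0.194966.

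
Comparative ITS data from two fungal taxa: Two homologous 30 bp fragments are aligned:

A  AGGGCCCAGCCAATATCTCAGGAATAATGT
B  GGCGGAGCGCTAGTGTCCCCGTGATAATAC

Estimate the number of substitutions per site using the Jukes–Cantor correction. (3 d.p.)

0.824

The sequences differ at 15 of 30 sites, so p = 15/30 = 0.5.
d = −(3/4) ln(1 − 4p/3) = −0.75 ln(1 − 0.666667) = −0.75 ln(0.333333)
  = −0.75 × (-1.098613) = 0.823960 substitutions/site.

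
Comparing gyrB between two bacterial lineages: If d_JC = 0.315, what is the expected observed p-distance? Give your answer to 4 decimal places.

0.2572

p = (3/4)(1 − e^(−4d/3)) = 0.75 × (1 − e^(-0.42)) = 0.75 × (1 − 0.657047) = 0.257215.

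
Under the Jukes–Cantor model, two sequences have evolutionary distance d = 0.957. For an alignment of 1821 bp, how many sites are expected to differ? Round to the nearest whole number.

984

Invert JC69: p = (3/4)(1 − e^(−4d/3)) = 0.75 × (1 − e^(-1.276)) = 0.75 × (1 − 0.279152) = 0.540636.
Expected differing sites = pL ≈ 0.540636 × 1821 = 984.498156 ≈ 984.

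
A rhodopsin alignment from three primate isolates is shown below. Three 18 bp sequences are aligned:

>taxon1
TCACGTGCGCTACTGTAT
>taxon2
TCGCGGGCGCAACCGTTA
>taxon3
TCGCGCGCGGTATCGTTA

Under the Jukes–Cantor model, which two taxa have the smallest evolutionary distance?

taxon1–taxon2: 6/18 differ, p = 0.333, d = 0.441.
taxon1–taxon3: 7/18 differ, p = 0.389, d = 0.548.
taxon2–taxon3: 4/18 differ, p = 0.222, d = 0.264.
The smallest distance is between taxon2 and taxon3.

taxon2 and taxon3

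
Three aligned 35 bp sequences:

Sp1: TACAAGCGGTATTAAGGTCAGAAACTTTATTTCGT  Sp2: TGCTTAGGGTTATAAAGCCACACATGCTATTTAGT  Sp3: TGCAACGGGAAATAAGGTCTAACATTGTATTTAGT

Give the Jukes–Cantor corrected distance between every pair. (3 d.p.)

Sp1–Sp2: 15/35 sites differ → p ≈ 0.428571, d = −0.75 ln(1 − 0.571428) = 0.635472 ≈ 0.635.
Sp1–Sp3: 11/35 sites differ → p ≈ 0.314286, d = −0.75 ln(1 − 0.419048) = 0.407315 ≈ 0.407.
Sp2–Sp3: 11/35 sites differ → p ≈ 0.314286, d = −0.75 ln(1 − 0.419048) = 0.407315 ≈ 0.407.

d(Sp1,Sp2) = 0.635, d(Sp1,Sp3) = 0.407, d(Sp2,Sp3) = 0.407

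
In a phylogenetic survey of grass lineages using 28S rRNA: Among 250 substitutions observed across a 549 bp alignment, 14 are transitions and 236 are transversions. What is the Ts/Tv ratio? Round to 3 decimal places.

R = 14/236 = 0.059322… ≈ 0.059 (to 3 d.p.).

0.059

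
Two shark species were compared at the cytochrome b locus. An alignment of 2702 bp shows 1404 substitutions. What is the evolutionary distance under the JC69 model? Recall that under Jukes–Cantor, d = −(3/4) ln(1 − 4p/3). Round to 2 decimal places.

p = 1404/2702 ≈ 0.519615.
d = −(3/4) ln(1 − 4p/3) = −0.75 ln(1 − 0.69282) = −0.75 ln(0.30718)
  = −0.75 × (-1.180321) = 0.885241 substitutions/site.

0.89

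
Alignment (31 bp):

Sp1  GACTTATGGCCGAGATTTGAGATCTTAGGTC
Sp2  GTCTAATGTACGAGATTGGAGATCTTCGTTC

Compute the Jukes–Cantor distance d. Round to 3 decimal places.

0.269

The sequences differ at 7 of 31 sites (2, 5, 9, 10, 18, 27, 29), so p = 7/31 ≈ 0.225806.
d = −(3/4) ln(1 − 4p/3) = −0.75 ln(1 − 0.301075) = −0.75 ln(0.698925)
  = −0.75 × (-0.358212) = 0.268659 substitutions/site.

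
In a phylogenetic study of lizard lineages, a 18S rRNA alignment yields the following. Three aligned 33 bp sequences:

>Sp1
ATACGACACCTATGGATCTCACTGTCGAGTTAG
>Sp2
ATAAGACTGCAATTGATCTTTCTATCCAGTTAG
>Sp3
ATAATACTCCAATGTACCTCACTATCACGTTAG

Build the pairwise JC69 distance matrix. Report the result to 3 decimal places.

Sp1–Sp2: 9/33 sites differ → p ≈ 0.272727, d = −0.75 ln(1 − 0.363636) = 0.338988 ≈ 0.339.
Sp1–Sp3: 9/33 sites differ → p ≈ 0.272727, d = −0.75 ln(1 − 0.363636) = 0.338988 ≈ 0.339.
Sp2–Sp3: 9/33 sites differ → p ≈ 0.272727, d = −0.75 ln(1 − 0.363636) = 0.338988 ≈ 0.339.

d(Sp1,Sp2) = 0.339, d(Sp1,Sp3) = 0.339, d(Sp2,Sp3) = 0.339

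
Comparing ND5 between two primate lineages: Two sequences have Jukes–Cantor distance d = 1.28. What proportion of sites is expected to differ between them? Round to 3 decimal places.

0.614

p = (3/4)(1 − e^(−4d/3)) = 0.75 × (1 − e^(-1.706667)) = 0.75 × (1 − 0.181470) = 0.613898.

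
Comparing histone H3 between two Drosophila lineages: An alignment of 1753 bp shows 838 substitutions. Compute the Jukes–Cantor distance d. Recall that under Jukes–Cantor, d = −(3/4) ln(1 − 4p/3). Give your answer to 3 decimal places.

p = 838/1753 ≈ 0.478038.
d = −(3/4) ln(1 − 4p/3) = −0.75 ln(1 − 0.637384) = −0.75 ln(0.362616)
  = −0.75 × (-1.014411) = 0.760808 substitutions/site.

0.761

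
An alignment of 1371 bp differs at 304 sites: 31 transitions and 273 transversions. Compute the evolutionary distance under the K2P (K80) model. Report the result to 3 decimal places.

P = 31/1371 ≈ 0.022611 and Q = 273/1371 ≈ 0.199125.
Under the Kimura two-parameter model, d = −½ ln(1 − 2P − Q) − ¼ ln(1 − 2Q).
1 − 2P − Q = 0.755653, giving −½ ln(0.755653) = 0.140087.
1 − 2Q = 0.60175, giving −¼ ln(0.60175) = 0.126978.
d = 0.140087 + 0.126978 = 0.267065.

0.267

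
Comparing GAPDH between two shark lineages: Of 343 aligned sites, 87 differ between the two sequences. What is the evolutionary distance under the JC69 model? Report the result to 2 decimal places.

p = 87/343 ≈ 0.253644.
d = −(3/4) ln(1 − 4p/3) = −0.75 ln(1 − 0.338192) = −0.75 ln(0.661808)
  = −0.75 × (-0.412780) = 0.309585 substitutions/site.

0.31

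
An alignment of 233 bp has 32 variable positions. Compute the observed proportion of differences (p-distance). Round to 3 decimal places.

p = 32/233 = 0.137339… ≈ 0.137 (to 3 d.p.).

0.137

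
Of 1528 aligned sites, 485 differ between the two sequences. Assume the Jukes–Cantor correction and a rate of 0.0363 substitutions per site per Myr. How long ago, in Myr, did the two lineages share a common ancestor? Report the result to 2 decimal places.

5.68

p = 485/1528 ≈ 0.317408.
d = −(3/4) ln(1 − 4p/3) = −0.75 ln(1 − 0.423211) = −0.75 ln(0.576789)
  = −0.75 × (-0.550279) = 0.412709 substitutions/site.
Under a molecular clock d = 2μt, so t = d/(2μ) = 0.412709 / (2 × 0.0363) = 5.68 Myr.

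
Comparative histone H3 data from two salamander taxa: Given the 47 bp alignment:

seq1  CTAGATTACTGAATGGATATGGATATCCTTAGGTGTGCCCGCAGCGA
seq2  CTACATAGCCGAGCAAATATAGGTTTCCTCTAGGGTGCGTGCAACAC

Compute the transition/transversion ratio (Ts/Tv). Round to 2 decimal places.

1.86

Transitions are A↔G and C↔T; transversions are all other mismatches.
Transitions: 13. Transversions: 7.
R = 13/7 = 1.857142… ≈ 1.86 (to 2 d.p.).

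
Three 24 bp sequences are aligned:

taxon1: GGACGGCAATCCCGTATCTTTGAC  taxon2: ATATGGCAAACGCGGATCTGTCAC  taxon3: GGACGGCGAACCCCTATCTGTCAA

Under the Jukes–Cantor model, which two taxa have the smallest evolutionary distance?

taxon1–taxon2: 8/24 differ, p = 0.333, d = 0.441.
taxon1–taxon3: 6/24 differ, p = 0.250, d = 0.304.
taxon2–taxon3: 8/24 differ, p = 0.333, d = 0.441.
The smallest distance is between taxon1 and taxon3.

taxon1 and taxon3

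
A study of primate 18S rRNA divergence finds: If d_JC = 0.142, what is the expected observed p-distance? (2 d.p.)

0.13

p = (3/4)(1 − e^(−4d/3)) = 0.75 × (1 − e^(-0.189333)) = 0.75 × (1 − 0.827511) = 0.129367.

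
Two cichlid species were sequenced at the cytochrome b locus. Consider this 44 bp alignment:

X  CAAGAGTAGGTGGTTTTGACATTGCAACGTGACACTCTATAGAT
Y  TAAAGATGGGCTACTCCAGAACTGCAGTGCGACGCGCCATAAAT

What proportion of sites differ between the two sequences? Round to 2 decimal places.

0.50

The sequences differ at 22 of 44 positions.
p = 22/44 = 0.50.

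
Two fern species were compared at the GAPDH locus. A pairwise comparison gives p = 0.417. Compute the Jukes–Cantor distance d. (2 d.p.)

0.61

d = −(3/4) ln(1 − 4p/3) = −0.75 ln(1 − 0.556) = −0.75 ln(0.444)
  = −0.75 × (-0.811931) = 0.608948 substitutions/site.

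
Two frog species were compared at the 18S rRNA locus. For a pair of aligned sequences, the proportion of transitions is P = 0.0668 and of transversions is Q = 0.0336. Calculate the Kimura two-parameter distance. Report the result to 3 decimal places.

0.109

Under the Kimura two-parameter model, d = −½ ln(1 − 2P − Q) − ¼ ln(1 − 2Q).
1 − 2P − Q = 0.8328, giving −½ ln(0.8328) = 0.091481.
1 − 2Q = 0.9328, giving −¼ ln(0.9328) = 0.017391.
d = 0.091481 + 0.017391 = 0.108872.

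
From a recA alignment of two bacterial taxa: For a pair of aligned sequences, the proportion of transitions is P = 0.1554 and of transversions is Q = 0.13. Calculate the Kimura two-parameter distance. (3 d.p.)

Under the Kimura two-parameter model, d = −½ ln(1 − 2P − Q) − ¼ ln(1 − 2Q).
1 − 2P − Q = 0.5592, giving −½ ln(0.5592) = 0.290624.
1 − 2Q = 0.74, giving −¼ ln(0.74) = 0.075276.
d = 0.290624 + 0.075276 = 0.365900.

0.366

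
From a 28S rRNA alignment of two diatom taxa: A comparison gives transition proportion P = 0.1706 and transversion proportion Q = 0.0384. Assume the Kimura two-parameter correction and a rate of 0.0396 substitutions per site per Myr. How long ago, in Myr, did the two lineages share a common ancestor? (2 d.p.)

3.27

Under the Kimura two-parameter model, d = −½ ln(1 − 2P − Q) − ¼ ln(1 − 2Q).
1 − 2P − Q = 0.6204, giving −½ ln(0.6204) = 0.238695.
1 − 2Q = 0.9232, giving −¼ ln(0.9232) = 0.019977.
d = 0.238695 + 0.019977 = 0.258672.
Under a molecular clock d = 2μt, so t = d/(2μ) = 0.258672 / (2 × 0.0396) = 3.27 Myr.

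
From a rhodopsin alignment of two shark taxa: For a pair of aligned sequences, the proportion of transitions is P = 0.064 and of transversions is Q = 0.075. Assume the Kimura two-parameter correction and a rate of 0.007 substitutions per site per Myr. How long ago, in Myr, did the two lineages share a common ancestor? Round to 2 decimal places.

11.01

Under the Kimura two-parameter model, d = −½ ln(1 − 2P − Q) − ¼ ln(1 − 2Q).
1 − 2P − Q = 0.797, giving −½ ln(0.797) = 0.113450.
1 − 2Q = 0.85, giving −¼ ln(0.85) = 0.040630.
d = 0.113450 + 0.040630 = 0.154080.
Under a molecular clock d = 2μt, so t = d/(2μ) = 0.154080 / (2 × 0.007) = 11.01 Myr.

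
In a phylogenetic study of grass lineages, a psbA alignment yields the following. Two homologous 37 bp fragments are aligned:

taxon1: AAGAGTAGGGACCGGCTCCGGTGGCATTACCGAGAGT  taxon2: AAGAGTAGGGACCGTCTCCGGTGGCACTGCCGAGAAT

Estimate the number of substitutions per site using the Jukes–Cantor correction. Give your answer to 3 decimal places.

0.117

The sequences differ at 4 of 37 sites (15, 27, 29, 36), so p = 4/37 ≈ 0.108108.
d = −(3/4) ln(1 − 4p/3) = −0.75 ln(1 − 0.144144) = −0.75 ln(0.855856)
  = −0.75 × (-0.155653) = 0.116740 substitutions/site.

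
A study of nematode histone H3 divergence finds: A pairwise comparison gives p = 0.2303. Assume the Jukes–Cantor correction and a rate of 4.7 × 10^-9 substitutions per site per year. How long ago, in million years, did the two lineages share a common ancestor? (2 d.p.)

d = −(3/4) ln(1 − 4p/3) = −0.75 ln(1 − 0.307067) = −0.75 ln(0.692933)
  = −0.75 × (-0.366822) = 0.275117 substitutions/site.
Under a molecular clock d = 2μt, so t = d/(2μ) = 0.275117 / (2 × 4.7 × 10^-9) = 29.27 million years.

29.27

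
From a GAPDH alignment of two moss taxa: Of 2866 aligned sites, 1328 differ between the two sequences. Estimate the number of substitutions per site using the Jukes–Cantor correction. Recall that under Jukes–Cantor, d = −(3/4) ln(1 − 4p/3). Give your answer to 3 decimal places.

p = 1328/2866 ≈ 0.463364.
d = −(3/4) ln(1 − 4p/3) = −0.75 ln(1 − 0.617819) = −0.75 ln(0.382181)
  = −0.75 × (-0.961861) = 0.721396 substitutions/site.

0.721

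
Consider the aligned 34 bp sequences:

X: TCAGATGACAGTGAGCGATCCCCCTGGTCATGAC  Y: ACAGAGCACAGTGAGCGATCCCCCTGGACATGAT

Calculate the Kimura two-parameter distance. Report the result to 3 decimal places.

Of 34 sites, 1 differences are transitions and 4 are transversions, so P = 1/34 ≈ 0.029412 and Q = 4/34 ≈ 0.117647.
Under the Kimura two-parameter model, d = −½ ln(1 − 2P − Q) − ¼ ln(1 − 2Q).
1 − 2P − Q = 0.823529, giving −½ ln(0.823529) = 0.097078.
1 − 2Q = 0.764706, giving −¼ ln(0.764706) = 0.067066.
d = 0.097078 + 0.067066 = 0.164144.

0.164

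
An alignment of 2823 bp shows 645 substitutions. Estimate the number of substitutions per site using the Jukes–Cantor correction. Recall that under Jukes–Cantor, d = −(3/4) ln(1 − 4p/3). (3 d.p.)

p = 645/2823 ≈ 0.22848.
d = −(3/4) ln(1 − 4p/3) = −0.75 ln(1 − 0.30464) = −0.75 ln(0.69536)
  = −0.75 × (-0.363326) = 0.272495 substitutions/site.

0.272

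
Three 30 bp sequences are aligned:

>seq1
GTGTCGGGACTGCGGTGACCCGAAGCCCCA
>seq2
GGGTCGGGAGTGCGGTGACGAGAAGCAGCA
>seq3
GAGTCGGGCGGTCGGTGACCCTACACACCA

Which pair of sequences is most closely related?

seq1 and seq2

seq1–seq2: 6/30 differ, p = 0.200, d = 0.233.
seq1–seq3: 9/30 differ, p = 0.300, d = 0.383.
seq2–seq3: 10/30 differ, p = 0.333, d = 0.441.
The smallest distance is between seq1 and seq2.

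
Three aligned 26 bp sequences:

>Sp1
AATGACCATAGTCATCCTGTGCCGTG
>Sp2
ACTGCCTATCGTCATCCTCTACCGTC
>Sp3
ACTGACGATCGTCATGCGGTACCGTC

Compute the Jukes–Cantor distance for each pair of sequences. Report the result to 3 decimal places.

Sp1–Sp2: 7/26 sites differ → p ≈ 0.269231, d = −0.75 ln(1 − 0.358975) = 0.333515 ≈ 0.334.
Sp1–Sp3: 7/26 sites differ → p ≈ 0.269231, d = −0.75 ln(1 − 0.358975) = 0.333515 ≈ 0.334.
Sp2–Sp3: 5/26 sites differ → p ≈ 0.192308, d = −0.75 ln(1 − 0.256411) = 0.222200 ≈ 0.222.

d(Sp1,Sp2) = 0.334, d(Sp1,Sp3) = 0.334, d(Sp2,Sp3) = 0.222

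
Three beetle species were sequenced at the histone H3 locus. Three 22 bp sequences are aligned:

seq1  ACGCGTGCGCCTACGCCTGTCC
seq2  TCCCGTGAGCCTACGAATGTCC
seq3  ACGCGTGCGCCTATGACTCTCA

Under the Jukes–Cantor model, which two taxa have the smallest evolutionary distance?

seq1 and seq3

seq1–seq2: 5/22 differ, p = 0.227, d = 0.271.
seq1–seq3: 4/22 differ, p = 0.182, d = 0.208.
seq2–seq3: 7/22 differ, p = 0.318, d = 0.414.
The smallest distance is between seq1 and seq3.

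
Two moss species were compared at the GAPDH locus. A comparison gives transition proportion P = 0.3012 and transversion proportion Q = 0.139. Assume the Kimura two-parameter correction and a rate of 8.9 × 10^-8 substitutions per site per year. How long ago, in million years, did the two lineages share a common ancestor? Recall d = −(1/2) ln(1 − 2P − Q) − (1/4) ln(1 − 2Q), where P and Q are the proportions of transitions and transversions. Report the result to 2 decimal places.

Under the Kimura two-parameter model, d = −½ ln(1 − 2P − Q) − ¼ ln(1 − 2Q).
1 − 2P − Q = 0.2586, giving −½ ln(0.2586) = 0.676236.
1 − 2Q = 0.722, giving −¼ ln(0.722) = 0.081433.
d = 0.676236 + 0.081433 = 0.757669.
Under a molecular clock d = 2μt, so t = d/(2μ) = 0.757669 / (2 × 8.9 × 10^-8) = 4.26 million years.

4.26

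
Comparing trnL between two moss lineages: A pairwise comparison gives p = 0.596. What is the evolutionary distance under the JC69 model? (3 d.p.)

1.187

d = −(3/4) ln(1 − 4p/3) = −0.75 ln(1 − 0.794667) = −0.75 ln(0.205333)
  = −0.75 × (-1.583122) = 1.187342 substitutions/site.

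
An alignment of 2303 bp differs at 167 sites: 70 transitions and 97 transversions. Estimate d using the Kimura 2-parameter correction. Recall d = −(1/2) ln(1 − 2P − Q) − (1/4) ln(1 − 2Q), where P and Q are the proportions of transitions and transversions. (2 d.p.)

0.08

P = 70/2303 ≈ 0.030395 and Q = 97/2303 ≈ 0.042119.
Under the Kimura two-parameter model, d = −½ ln(1 − 2P − Q) − ¼ ln(1 − 2Q).
1 − 2P − Q = 0.897091, giving −½ ln(0.897091) = 0.054299.
1 − 2Q = 0.915762, giving −¼ ln(0.915762) = 0.022000.
d = 0.054299 + 0.022000 = 0.076299.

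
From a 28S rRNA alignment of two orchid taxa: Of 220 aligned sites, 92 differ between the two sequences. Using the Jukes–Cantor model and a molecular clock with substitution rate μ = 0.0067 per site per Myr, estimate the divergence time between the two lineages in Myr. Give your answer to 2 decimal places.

45.64

p = 92/220 ≈ 0.418182.
d = −(3/4) ln(1 − 4p/3) = −0.75 ln(1 − 0.557576) = −0.75 ln(0.442424)
  = −0.75 × (-0.815487) = 0.611615 substitutions/site.
Under a molecular clock d = 2μt, so t = d/(2μ) = 0.611615 / (2 × 0.0067) = 45.64 Myr.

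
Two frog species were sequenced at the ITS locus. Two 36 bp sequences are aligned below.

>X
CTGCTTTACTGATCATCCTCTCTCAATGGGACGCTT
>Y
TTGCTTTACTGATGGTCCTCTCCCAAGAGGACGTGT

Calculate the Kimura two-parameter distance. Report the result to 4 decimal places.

Of 36 sites, 5 differences are transitions and 3 are transversions, so P = 5/36 ≈ 0.138889 and Q = 3/36 ≈ 0.083333.
Under the Kimura two-parameter model, d = −½ ln(1 − 2P − Q) − ¼ ln(1 − 2Q).
1 − 2P − Q = 0.638889, giving −½ ln(0.638889) = 0.224012.
1 − 2Q = 0.833334, giving −¼ ln(0.833334) = 0.045580.
d = 0.224012 + 0.045580 = 0.269592.

0.2696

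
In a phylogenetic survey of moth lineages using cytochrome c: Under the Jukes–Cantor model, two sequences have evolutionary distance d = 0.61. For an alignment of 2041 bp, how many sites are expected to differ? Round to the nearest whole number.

852

Invert JC69: p = (3/4)(1 − e^(−4d/3)) = 0.75 × (1 − e^(-0.813333)) = 0.75 × (1 − 0.443378) = 0.417467.
Expected differing sites = pL ≈ 0.417467 × 2041 = 852.050147 ≈ 852.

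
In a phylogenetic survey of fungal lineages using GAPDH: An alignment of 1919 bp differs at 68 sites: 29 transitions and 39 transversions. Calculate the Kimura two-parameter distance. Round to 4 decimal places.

0.0363

P = 29/1919 ≈ 0.015112 and Q = 39/1919 ≈ 0.020323.
Under the Kimura two-parameter model, d = −½ ln(1 − 2P − Q) − ¼ ln(1 − 2Q).
1 − 2P − Q = 0.949453, giving −½ ln(0.949453) = 0.025935.
1 − 2Q = 0.959354, giving −¼ ln(0.959354) = 0.010374.
d = 0.025935 + 0.010374 = 0.036309.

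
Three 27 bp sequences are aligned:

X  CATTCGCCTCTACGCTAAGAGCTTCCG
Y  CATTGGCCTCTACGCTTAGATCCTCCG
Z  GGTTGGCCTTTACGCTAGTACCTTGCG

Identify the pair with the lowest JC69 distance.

X–Y: 4/27 differ, p = 0.148, d = 0.165.
X–Z: 8/27 differ, p = 0.296, d = 0.377.
Y–Z: 9/27 differ, p = 0.333, d = 0.441.
The smallest distance is between X and Y.

X and Y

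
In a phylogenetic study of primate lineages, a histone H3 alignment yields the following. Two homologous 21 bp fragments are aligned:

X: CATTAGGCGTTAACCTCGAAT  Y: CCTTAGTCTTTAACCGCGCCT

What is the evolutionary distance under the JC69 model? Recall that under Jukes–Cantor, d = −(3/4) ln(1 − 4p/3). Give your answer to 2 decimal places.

The sequences differ at 6 of 21 sites (2, 7, 9, 16, 19, 20), so p = 6/21 ≈ 0.285714.
d = −(3/4) ln(1 − 4p/3) = −0.75 ln(1 − 0.380952) = −0.75 ln(0.619048)
  = −0.75 × (-0.479572) = 0.359679 substitutions/site.

0.36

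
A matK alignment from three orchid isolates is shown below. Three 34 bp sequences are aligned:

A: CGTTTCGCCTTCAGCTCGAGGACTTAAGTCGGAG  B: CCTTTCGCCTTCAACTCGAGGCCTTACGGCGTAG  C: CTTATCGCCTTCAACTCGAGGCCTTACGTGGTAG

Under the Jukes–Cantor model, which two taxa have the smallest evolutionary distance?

A–B: 6/34 differ, p = 0.176, d = 0.201.
A–C: 7/34 differ, p = 0.206, d = 0.241.
B–C: 4/34 differ, p = 0.118, d = 0.128.
The smallest distance is between B and C.

B and C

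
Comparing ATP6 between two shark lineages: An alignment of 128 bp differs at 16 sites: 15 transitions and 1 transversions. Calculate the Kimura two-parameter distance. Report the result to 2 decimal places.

0.14

P = 15/128 ≈ 0.117188 and Q = 1/128 ≈ 0.007813.
Under the Kimura two-parameter model, d = −½ ln(1 − 2P − Q) − ¼ ln(1 − 2Q).
1 − 2P − Q = 0.757811, giving −½ ln(0.757811) = 0.138661.
1 − 2Q = 0.984374, giving −¼ ln(0.984374) = 0.003937.
d = 0.138661 + 0.003937 = 0.142598.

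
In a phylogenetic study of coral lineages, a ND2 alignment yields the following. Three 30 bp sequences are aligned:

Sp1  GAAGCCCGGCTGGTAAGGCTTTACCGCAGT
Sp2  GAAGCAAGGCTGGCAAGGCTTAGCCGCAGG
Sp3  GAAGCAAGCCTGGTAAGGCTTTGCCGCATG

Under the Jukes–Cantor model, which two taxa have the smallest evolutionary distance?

Sp1–Sp2: 6/30 differ, p = 0.200, d = 0.233.
Sp1–Sp3: 6/30 differ, p = 0.200, d = 0.233.
Sp2–Sp3: 4/30 differ, p = 0.133, d = 0.147.
The smallest distance is between Sp2 and Sp3.

Sp2 and Sp3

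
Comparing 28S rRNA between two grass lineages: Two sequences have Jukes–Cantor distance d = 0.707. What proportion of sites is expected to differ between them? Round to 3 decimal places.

p = (3/4)(1 − e^(−4d/3)) = 0.75 × (1 − e^(-0.942667)) = 0.75 × (1 − 0.389587) = 0.457810.

0.458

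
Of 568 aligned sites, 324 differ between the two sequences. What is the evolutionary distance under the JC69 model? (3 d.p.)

1.072

p = 324/568 ≈ 0.570423.
d = −(3/4) ln(1 − 4p/3) = −0.75 ln(1 − 0.760564) = −0.75 ln(0.239436)
  = −0.75 × (-1.429469) = 1.072102 substitutions/site.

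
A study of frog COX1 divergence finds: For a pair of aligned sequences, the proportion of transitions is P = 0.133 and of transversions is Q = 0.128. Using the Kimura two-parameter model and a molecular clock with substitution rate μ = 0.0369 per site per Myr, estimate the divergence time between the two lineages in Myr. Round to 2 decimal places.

Under the Kimura two-parameter model, d = −½ ln(1 − 2P − Q) − ¼ ln(1 − 2Q).
1 − 2P − Q = 0.606, giving −½ ln(0.606) = 0.250438.
1 − 2Q = 0.744, giving −¼ ln(0.744) = 0.073929.
d = 0.250438 + 0.073929 = 0.324367.
Under a molecular clock d = 2μt, so t = d/(2μ) = 0.324367 / (2 × 0.0369) = 4.40 Myr.

4.40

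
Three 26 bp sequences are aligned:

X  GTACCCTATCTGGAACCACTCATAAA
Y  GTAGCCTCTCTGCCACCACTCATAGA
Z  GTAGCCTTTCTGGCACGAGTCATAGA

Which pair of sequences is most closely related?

Y and Z

X–Y: 5/26 differ, p = 0.192, d = 0.222.
X–Z: 6/26 differ, p = 0.231, d = 0.276.
Y–Z: 4/26 differ, p = 0.154, d = 0.172.
The smallest distance is between Y and Z.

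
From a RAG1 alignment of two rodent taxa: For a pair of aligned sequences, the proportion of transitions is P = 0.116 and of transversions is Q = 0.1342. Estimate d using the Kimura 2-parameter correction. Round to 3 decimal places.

0.306

Under the Kimura two-parameter model, d = −½ ln(1 − 2P − Q) − ¼ ln(1 − 2Q).
1 − 2P − Q = 0.6338, giving −½ ln(0.6338) = 0.228011.
1 − 2Q = 0.7316, giving −¼ ln(0.7316) = 0.078130.
d = 0.228011 + 0.078130 = 0.306141.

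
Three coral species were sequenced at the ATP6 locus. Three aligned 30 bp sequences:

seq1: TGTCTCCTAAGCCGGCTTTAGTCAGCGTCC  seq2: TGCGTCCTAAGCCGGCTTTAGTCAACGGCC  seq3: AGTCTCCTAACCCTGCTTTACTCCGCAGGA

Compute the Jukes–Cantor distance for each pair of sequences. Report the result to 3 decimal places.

seq1–seq2: 4/30 sites differ → p ≈ 0.133333, d = −0.75 ln(1 − 0.177777) = 0.146808 ≈ 0.147.
seq1–seq3: 9/30 sites differ → p = 0.3, d = −0.75 ln(1 − 0.4) = 0.383119 ≈ 0.383.
seq2–seq3: 11/30 sites differ → p ≈ 0.366667, d = −0.75 ln(1 − 0.488889) = 0.503376 ≈ 0.503.

d(seq1,seq2) = 0.147, d(seq1,seq3) = 0.383, d(seq2,seq3) = 0.503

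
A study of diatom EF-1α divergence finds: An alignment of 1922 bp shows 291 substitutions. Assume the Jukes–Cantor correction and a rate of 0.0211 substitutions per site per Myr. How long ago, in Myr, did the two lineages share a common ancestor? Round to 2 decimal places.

4.01

p = 291/1922 ≈ 0.151405.
d = −(3/4) ln(1 − 4p/3) = −0.75 ln(1 − 0.201873) = −0.75 ln(0.798127)
  = −0.75 × (-0.225488) = 0.169116 substitutions/site.
Under a molecular clock d = 2μt, so t = d/(2μ) = 0.169116 / (2 × 0.0211) = 4.01 Myr.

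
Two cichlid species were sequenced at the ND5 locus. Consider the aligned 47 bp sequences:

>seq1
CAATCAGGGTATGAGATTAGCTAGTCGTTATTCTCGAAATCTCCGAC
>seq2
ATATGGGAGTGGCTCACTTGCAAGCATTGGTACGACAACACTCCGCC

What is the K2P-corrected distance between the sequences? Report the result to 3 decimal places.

0.952

Of 47 sites, 6 differences are transitions and 19 are transversions, so P = 6/47 ≈ 0.12766 and Q = 19/47 ≈ 0.404255.
Under the Kimura two-parameter model, d = −½ ln(1 − 2P − Q) − ¼ ln(1 − 2Q).
1 − 2P − Q = 0.340425, giving −½ ln(0.340425) = 0.538780.
1 − 2Q = 0.19149, giving −¼ ln(0.19149) = 0.413230.
d = 0.538780 + 0.413230 = 0.952010.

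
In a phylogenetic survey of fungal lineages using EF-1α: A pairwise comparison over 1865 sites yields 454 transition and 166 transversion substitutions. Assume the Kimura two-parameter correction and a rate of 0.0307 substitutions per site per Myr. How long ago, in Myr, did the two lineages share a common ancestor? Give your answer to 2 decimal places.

7.78

P = 454/1865 ≈ 0.243432 and Q = 166/1865 ≈ 0.089008.
Under the Kimura two-parameter model, d = −½ ln(1 − 2P − Q) − ¼ ln(1 − 2Q).
1 − 2P − Q = 0.424128, giving −½ ln(0.424128) = 0.428860.
1 − 2Q = 0.821984, giving −¼ ln(0.821984) = 0.049009.
d = 0.428860 + 0.049009 = 0.477869.
Under a molecular clock d = 2μt, so t = d/(2μ) = 0.477869 / (2 × 0.0307) = 7.78 Myr.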